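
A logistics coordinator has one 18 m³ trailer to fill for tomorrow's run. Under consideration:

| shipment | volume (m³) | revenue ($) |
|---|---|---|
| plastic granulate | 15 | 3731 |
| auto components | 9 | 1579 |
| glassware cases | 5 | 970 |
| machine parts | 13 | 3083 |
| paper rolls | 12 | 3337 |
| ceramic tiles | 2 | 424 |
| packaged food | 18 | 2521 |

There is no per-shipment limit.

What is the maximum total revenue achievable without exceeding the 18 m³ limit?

4609

By revenue per m³: paper rolls 278.08, plastic granulate 248.73, machine parts 237.15, ceramic tiles 212.00 lead.
The ratio ordering already packs tightly: paper rolls + 3×ceramic tiles, 18 m³, 4609.
Every other selection either busts 18 m³ or fails to beat 4609.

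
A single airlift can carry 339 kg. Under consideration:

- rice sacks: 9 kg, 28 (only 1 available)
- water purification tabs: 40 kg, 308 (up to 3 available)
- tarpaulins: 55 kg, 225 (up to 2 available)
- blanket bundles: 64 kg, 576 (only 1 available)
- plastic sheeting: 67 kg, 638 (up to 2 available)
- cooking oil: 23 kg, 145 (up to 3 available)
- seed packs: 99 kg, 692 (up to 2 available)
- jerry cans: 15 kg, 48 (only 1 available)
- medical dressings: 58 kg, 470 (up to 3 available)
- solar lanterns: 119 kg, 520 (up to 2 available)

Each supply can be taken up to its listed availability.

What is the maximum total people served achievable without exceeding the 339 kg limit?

2938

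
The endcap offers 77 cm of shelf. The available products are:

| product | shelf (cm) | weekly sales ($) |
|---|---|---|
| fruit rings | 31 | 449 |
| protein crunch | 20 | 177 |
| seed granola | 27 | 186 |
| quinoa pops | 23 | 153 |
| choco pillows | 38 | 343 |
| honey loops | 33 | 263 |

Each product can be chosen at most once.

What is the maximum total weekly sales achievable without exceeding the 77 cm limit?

792

Taking fruit rings + choco pillows: 69 cm used, 792 in weekly sales.
The closest alternative, fruit rings + protein crunch + quinoa pops, reaches only 779.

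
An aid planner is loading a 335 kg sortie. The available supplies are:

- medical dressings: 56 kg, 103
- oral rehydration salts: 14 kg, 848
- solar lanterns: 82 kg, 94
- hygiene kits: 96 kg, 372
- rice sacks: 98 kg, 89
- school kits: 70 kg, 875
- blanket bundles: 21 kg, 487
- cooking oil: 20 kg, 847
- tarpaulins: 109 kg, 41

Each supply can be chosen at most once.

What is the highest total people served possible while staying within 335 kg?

3532

Taking medical dressings + oral rehydration salts + hygiene kits + school kits + blanket bundles + cooking oil: 277 kg used, 3532 in people served.
The closest alternative, oral rehydration salts + solar lanterns + hygiene kits + school kits + blanket bundles + cooking oil, reaches only 3523.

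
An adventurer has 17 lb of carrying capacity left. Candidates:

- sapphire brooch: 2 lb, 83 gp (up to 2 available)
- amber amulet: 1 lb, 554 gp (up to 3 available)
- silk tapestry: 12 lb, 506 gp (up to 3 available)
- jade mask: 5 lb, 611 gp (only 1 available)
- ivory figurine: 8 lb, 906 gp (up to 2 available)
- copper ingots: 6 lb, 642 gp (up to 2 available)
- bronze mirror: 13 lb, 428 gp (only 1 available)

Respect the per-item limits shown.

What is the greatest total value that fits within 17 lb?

3210

The ratio heuristic lands on 3×amber amulet + jade mask + ivory figurine (3179) but leaves 1 lb idle.
Dropping jade mask frees 5 lb; slotting in copper ingots (6 lb) lifts the total to 3210 at 17 lb.
No other feasible combination exceeds 3210.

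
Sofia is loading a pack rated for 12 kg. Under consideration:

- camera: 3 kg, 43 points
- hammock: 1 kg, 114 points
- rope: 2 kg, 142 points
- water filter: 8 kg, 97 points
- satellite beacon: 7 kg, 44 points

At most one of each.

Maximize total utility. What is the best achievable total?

353

Density check — hammock 114.00, rope 71.00, camera 14.33, water filter 12.12 are the best per kg.
Filling by ratio: camera + hammock + rope for 299, with 6 kg left unused.
Replace camera with water filter: the trade gains 54 net, giving 353 at 11 kg.
An exhaustive check of the 32 subsets confirms 353.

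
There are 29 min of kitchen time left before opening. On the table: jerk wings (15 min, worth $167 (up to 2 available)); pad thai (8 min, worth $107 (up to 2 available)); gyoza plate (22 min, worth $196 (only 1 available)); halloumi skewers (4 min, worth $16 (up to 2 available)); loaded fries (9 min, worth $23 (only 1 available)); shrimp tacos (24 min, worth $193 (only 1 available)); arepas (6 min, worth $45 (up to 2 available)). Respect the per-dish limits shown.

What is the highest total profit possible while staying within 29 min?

Taking the top-ratio dishes first gives 2×pad thai + 2×arepas for 304 (28 min).
Dropping pad thai and arepas frees 14 min; slotting in jerk wings (15 min) lifts the total to 319 at 29 min.
Every other selection either busts 29 min or exceeds an availability limit or fails to beat 319.

319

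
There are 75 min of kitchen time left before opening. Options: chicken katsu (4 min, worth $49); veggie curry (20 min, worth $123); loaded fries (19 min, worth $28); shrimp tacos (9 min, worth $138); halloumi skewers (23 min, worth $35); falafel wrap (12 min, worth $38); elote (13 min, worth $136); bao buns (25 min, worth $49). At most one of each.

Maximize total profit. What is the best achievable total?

The ratio heuristic lands on chicken katsu + veggie curry + shrimp tacos + falafel wrap + elote (484) but leaves 17 min idle.
Dropping falafel wrap frees 12 min; slotting in bao buns (25 min) lifts the total to 495 at 71 min.

495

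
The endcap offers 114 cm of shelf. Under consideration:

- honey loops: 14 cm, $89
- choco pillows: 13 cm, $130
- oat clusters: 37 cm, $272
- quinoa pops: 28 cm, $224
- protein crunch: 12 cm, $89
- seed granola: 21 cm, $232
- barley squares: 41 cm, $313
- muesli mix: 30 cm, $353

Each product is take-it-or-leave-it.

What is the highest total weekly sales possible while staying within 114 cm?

1076

Greedy by ratio would take choco pillows + quinoa pops + protein crunch + seed granola + muesli mix: 104 cm used, total 1028.
The 28 cm tied up in quinoa pops is better spent on oat clusters — total rises to 1076 (113 cm).
That's the maximum — no swap from here does better than 1076.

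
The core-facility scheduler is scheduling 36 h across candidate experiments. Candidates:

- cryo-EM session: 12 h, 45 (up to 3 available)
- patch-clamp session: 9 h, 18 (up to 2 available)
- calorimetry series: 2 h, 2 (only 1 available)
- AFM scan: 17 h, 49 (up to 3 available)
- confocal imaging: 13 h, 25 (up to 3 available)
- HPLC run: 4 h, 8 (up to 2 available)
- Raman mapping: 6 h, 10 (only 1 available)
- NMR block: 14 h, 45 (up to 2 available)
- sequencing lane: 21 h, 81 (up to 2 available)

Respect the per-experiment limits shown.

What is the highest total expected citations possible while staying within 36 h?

Filling by ratio: cryo-EM session + calorimetry series + sequencing lane for 128, with 1 h left unused.
The 23 h tied up in calorimetry series and sequencing lane is better spent on 2×cryo-EM session — total rises to 135 (36 h).

135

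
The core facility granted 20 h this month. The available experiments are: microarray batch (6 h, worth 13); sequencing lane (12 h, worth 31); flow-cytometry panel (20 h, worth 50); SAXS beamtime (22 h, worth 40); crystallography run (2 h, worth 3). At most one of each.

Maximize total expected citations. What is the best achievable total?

By expected citations per h: sequencing lane 2.58, flow-cytometry panel 2.50, microarray batch 2.17 lead.
A density-first pass picks microarray batch + sequencing lane + crystallography run — 47 at 20 h.
The 20 h tied up in microarray batch and sequencing lane and crystallography run is better spent on flow-cytometry panel — total rises to 50 (20 h).
Runner-up microarray batch + sequencing lane + crystallography run tops out at 47.

50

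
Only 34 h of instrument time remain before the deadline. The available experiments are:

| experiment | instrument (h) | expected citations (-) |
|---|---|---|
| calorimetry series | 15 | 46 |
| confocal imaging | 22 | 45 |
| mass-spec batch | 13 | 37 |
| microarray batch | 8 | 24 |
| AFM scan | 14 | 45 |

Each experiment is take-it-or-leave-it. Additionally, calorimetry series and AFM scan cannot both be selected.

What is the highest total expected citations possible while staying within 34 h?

83

Density check — AFM scan 3.21, calorimetry series 3.07, microarray batch 3.00, mass-spec batch 2.85 are the best per h.
Taking calorimetry series + mass-spec batch: 28 h used, 83 in expected citations.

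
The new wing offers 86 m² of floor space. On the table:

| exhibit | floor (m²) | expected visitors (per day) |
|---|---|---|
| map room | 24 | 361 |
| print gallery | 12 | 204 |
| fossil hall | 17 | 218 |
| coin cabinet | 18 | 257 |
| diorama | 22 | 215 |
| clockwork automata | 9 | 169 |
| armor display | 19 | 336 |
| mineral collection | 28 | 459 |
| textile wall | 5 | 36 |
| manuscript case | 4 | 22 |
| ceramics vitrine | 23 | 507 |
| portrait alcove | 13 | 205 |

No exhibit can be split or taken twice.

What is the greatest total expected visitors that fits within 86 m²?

1544

Density check — ceramics vitrine 22.04, clockwork automata 18.78, armor display 17.68, print gallery 17.00 are the best per m².
A density-first pass picks print gallery + clockwork automata + armor display + textile wall + manuscript case + ceramics vitrine + portrait alcove — 1479 at 85 m².
The 28 m² tied up in armor display and textile wall and manuscript case is better spent on mineral collection — total rises to 1544 (85 m²).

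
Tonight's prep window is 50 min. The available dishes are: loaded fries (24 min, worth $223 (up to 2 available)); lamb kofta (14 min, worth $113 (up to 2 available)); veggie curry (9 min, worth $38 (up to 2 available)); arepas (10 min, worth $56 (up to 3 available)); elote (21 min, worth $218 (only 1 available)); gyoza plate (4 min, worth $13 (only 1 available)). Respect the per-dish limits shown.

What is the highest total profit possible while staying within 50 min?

454

Ranking by ratio (profit/min): elote 10.38, loaded fries 9.29, lamb kofta 8.07, arepas 5.60.
Loaded fries + elote + gyoza plate uses 49 of the 50 min and totals 454.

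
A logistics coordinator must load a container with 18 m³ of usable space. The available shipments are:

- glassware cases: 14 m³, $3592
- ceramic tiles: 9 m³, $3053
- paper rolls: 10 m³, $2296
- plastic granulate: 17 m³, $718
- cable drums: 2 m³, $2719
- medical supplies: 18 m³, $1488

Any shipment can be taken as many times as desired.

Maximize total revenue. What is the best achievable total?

24471

By revenue per m³: cable drums 1359.50, ceramic tiles 339.22, glassware cases 256.57, paper rolls 229.60 lead.
9×cable drums uses 18 of the 18 m³ and totals 24471.
That's the maximum — no swap from here does better than 24471.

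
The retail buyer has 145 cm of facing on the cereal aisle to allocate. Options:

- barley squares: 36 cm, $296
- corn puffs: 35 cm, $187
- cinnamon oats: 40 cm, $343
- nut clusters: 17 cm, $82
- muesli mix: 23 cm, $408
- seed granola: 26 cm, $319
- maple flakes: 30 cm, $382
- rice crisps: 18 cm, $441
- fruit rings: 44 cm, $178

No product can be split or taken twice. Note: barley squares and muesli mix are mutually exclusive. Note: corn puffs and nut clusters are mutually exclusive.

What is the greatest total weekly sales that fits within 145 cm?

Best packing: cinnamon oats + muesli mix + seed granola + maple flakes + rice crisps — 137 cm, 1893 total.
The closest alternative, corn puffs + muesli mix + seed granola + maple flakes + rice crisps, reaches only 1737.

1893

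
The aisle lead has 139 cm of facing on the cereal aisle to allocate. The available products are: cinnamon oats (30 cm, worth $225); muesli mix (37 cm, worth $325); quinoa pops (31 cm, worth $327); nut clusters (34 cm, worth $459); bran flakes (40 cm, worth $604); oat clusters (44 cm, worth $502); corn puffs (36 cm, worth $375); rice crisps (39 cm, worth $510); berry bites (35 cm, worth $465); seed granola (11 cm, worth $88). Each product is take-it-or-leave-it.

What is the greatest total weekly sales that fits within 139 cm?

1761

By weekly sales per cm: bran flakes 15.10, nut clusters 13.50, berry bites 13.29, rice crisps 13.08 lead.
Filling by ratio: nut clusters + bran flakes + berry bites + seed granola for 1616, with 19 cm left unused.
The 51 cm tied up in bran flakes and seed granola is better spent on quinoa pops + rice crisps — total rises to 1761 (139 cm).
The closest alternative, cinnamon oats + nut clusters + bran flakes + berry bites, reaches only 1753.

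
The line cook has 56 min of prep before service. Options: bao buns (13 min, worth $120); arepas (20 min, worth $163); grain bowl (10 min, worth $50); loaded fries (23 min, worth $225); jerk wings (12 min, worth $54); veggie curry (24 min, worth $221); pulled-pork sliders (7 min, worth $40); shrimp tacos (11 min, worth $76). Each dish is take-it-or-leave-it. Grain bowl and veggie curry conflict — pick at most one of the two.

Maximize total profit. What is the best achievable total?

Density check — loaded fries 9.78, bao buns 9.23, veggie curry 9.21 are the best per min.
Best packing: bao buns + arepas + loaded fries — 56 min, 508 total.

508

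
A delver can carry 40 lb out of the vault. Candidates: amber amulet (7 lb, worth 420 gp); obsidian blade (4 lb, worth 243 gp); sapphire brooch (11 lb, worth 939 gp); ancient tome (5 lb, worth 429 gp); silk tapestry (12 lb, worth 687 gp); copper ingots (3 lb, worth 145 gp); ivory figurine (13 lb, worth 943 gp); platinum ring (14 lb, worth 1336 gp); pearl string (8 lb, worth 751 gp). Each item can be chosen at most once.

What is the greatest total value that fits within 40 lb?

3459

Density check — platinum ring 95.43, pearl string 93.88, ancient tome 85.80, sapphire brooch 85.36 are the best per lb.
Taking the top-ratio items first gives sapphire brooch + ancient tome + platinum ring + pearl string for 3455 (38 lb).
Dropping sapphire brooch frees 11 lb; slotting in ivory figurine (13 lb) lifts the total to 3459 at 40 lb.
Every other selection either busts 40 lb or fails to beat 3459.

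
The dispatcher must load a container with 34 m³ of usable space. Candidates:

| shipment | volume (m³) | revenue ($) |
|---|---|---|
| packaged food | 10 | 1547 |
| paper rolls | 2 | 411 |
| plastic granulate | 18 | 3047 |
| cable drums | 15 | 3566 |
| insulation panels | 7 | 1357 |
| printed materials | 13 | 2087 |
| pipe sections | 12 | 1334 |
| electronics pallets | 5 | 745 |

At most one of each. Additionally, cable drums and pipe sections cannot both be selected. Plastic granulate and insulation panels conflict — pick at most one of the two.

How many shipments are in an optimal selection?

The maximum revenue within 34 m³ is 6881.
For example packaged food + paper rolls + cable drums + insulation panels achieves it, using 34 m³.
Every optimal selection uses 4 shipments.

4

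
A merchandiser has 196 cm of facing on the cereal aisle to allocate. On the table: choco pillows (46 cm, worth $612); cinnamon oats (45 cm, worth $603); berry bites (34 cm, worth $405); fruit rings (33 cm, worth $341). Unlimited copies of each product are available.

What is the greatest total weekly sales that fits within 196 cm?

2448

Filling by ratio: 4×cinnamon oats for 2412, with 16 cm left unused.
Replace 4×cinnamon oats with 4×choco pillows: the trade gains 36 net, giving 2448 at 184 cm.
Nothing else within 196 cm beats 2448.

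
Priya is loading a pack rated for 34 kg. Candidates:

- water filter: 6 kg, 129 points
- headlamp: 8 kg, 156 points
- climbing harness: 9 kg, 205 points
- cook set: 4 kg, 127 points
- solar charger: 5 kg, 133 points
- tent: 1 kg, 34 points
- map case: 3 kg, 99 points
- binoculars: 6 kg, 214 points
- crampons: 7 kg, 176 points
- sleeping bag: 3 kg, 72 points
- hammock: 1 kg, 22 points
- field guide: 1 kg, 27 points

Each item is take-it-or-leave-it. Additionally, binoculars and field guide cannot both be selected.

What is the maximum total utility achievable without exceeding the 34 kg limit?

954

Best packing: climbing harness + cook set + solar charger + map case + binoculars + crampons — 34 kg, 954 total.
The closest alternative, water filter + cook set + solar charger + map case + binoculars + crampons + sleeping bag, reaches only 950.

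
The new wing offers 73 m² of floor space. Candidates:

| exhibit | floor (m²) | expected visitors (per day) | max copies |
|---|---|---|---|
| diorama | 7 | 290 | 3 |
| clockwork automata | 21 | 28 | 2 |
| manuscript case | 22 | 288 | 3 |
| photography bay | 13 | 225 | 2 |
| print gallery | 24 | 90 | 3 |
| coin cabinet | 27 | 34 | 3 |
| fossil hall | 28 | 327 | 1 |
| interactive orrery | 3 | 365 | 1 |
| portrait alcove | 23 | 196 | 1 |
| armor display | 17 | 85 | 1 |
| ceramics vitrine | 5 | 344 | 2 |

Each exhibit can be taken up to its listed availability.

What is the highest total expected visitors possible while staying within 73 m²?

2436

Filling by ratio: 3×diorama + 2×photography bay + interactive orrery + 2×ceramics vitrine for 2373, with 13 m² left unused.
Replace photography bay with manuscript case: the trade gains 63 net, giving 2436 at 69 m².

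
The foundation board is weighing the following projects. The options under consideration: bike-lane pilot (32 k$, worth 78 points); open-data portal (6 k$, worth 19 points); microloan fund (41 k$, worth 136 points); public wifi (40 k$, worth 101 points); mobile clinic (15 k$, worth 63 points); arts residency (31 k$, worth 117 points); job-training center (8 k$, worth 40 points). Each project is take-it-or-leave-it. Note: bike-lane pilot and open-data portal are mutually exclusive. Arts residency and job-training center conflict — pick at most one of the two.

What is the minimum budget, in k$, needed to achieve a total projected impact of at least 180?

46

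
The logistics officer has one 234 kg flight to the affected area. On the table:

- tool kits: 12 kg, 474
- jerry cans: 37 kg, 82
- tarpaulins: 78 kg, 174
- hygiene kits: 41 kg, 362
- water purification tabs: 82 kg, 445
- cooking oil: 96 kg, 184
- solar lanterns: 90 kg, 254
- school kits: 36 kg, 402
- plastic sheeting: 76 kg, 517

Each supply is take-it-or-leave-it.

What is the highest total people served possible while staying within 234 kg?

1838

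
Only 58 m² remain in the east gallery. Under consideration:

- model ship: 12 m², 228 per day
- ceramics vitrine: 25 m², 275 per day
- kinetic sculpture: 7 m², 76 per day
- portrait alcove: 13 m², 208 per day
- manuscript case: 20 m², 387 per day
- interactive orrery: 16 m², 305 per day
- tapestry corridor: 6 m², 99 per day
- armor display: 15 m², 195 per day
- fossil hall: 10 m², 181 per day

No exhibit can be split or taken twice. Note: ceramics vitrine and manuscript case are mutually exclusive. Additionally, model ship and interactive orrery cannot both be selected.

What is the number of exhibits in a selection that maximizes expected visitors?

4

Best achievable expected visitors is 1004.
For example model ship + portrait alcove + manuscript case + fossil hall achieves it, using 55 m².
Every optimal selection uses 4 exhibits.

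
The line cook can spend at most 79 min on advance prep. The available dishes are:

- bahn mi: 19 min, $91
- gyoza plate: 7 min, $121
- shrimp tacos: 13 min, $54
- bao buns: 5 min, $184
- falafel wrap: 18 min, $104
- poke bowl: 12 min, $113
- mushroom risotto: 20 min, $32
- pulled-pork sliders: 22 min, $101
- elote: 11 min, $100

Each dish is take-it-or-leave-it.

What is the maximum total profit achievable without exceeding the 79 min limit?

By profit per min: bao buns 36.80, gyoza plate 17.29, poke bowl 9.42, elote 9.09 lead.
Taking the top-ratio dishes first gives bahn mi + gyoza plate + bao buns + falafel wrap + poke bowl + elote for 713 (72 min).
The 19 min tied up in bahn mi is better spent on pulled-pork sliders — total rises to 723 (75 min).
The closest alternative, bahn mi + gyoza plate + bao buns + falafel wrap + poke bowl + elote, reaches only 713.

723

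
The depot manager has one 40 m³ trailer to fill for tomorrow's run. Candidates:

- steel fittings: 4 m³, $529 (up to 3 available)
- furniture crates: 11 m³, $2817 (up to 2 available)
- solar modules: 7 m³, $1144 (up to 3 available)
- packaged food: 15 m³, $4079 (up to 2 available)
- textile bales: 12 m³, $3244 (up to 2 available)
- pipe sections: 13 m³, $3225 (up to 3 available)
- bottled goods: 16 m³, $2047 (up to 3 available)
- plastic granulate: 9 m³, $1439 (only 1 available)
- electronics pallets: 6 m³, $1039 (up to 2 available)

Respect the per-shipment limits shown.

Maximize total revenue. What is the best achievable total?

Taking the top-ratio shipments first gives steel fittings + 2×packaged food + electronics pallets for 9726 (40 m³).
The 25 m³ tied up in steel fittings and packaged food and electronics pallets is better spent on 2×textile bales — total rises to 10567 (39 m³).
No other feasible combination exceeds 10567.

10567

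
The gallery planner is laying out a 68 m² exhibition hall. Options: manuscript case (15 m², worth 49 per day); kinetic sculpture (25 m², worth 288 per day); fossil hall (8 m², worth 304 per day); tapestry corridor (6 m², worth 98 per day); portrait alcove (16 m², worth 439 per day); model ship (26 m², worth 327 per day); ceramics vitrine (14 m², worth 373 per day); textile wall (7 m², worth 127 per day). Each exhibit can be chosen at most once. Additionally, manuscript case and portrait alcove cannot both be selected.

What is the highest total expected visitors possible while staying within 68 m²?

By expected visitors per m²: fossil hall 38.00, portrait alcove 27.44, ceramics vitrine 26.64 lead.
Best packing: fossil hall + portrait alcove + model ship + ceramics vitrine — 64 m², 1443 total.

1443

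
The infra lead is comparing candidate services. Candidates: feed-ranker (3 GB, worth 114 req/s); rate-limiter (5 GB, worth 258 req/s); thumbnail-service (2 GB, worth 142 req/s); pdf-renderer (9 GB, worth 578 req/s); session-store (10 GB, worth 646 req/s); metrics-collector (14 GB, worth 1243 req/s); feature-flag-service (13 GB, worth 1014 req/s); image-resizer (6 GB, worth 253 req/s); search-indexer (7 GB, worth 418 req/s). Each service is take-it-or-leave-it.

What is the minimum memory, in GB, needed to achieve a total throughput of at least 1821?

23

Need the lightest bundle worth ≥ 1821.
pdf-renderer + metrics-collector: 1821 throughput at 23 GB.
Below 23 GB the best achievable stays under 1821.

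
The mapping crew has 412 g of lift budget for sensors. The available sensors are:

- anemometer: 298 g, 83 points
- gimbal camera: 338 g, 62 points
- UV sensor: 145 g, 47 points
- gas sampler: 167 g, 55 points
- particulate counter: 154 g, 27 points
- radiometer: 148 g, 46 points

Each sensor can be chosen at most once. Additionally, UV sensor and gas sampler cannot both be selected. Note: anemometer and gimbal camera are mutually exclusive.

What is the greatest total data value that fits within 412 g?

Best packing: gas sampler + radiometer — 315 g, 101 total.

101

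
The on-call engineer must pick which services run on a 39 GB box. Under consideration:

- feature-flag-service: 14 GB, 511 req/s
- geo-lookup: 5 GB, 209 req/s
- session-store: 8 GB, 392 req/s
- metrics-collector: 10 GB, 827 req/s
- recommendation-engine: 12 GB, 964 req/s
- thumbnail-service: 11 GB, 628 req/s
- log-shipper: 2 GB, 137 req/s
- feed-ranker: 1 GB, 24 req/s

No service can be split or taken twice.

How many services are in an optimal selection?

Best achievable throughput is 2652.
One optimal bundle: geo-lookup + metrics-collector + recommendation-engine + thumbnail-service + feed-ranker (39 GB).
Every optimal selection uses 5 services.

5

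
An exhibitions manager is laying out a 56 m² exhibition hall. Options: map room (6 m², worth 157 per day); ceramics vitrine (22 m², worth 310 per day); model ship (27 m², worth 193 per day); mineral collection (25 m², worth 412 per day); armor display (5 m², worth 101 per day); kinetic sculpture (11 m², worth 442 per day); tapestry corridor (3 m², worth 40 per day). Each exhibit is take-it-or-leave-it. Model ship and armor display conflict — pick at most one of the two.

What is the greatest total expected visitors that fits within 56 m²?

1152

Taking map room + mineral collection + armor display + kinetic sculpture + tapestry corridor: 50 m² used, 1152 in expected visitors.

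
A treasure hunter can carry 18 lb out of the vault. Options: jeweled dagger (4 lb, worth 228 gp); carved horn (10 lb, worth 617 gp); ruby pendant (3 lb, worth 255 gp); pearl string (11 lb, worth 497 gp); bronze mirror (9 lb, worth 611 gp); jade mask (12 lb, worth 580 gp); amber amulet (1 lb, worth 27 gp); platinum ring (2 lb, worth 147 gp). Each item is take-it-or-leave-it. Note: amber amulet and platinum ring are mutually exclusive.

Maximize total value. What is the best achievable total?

1241

Best packing: jeweled dagger + ruby pendant + bronze mirror + platinum ring — 18 lb, 1241 total.
Next best is jeweled dagger + carved horn + ruby pendant + amber amulet at 1127 (18 lb) — short by 114.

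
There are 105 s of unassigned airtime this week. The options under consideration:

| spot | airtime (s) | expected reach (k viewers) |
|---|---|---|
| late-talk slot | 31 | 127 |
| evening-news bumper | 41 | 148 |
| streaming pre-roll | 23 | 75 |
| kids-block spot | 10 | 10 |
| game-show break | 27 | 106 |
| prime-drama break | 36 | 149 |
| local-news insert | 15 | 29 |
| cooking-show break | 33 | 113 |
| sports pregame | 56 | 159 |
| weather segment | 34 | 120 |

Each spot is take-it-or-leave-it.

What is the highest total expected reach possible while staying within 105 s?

Greedy by ratio would take late-talk slot + kids-block spot + game-show break + prime-drama break: 104 s used, total 392.
Replace late-talk slot and kids-block spot with evening-news bumper: the trade gains 11 net, giving 403 at 104 s.
Runner-up late-talk slot + prime-drama break + weather segment tops out at 396.

403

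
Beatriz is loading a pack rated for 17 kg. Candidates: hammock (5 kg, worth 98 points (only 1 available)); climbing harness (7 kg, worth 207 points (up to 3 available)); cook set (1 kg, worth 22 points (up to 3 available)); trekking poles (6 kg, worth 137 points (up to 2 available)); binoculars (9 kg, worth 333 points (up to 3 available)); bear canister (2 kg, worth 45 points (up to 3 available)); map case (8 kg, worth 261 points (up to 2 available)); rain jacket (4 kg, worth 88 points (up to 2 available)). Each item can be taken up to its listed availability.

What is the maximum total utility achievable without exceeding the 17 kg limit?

594

Ranking by ratio (utility/kg): binoculars 37.00, map case 32.62, climbing harness 29.57, trekking poles 22.83.
Taking binoculars + map case: 17 kg used, 594 in utility.
Nothing else within 17 kg beats 594.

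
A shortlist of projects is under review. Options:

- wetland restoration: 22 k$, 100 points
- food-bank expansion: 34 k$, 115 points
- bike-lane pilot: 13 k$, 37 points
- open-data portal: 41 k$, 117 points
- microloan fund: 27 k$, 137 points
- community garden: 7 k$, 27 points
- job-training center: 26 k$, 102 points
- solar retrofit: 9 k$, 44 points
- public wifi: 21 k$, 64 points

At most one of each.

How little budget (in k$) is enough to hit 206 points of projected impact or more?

Minimise k$ subject to total projected impact ≥ 206.
Taking microloan fund + community garden + solar retrofit gives 208 (≥ 206) for 43 k$.
Any bundle with less than 43 k$ falls short of 206.

43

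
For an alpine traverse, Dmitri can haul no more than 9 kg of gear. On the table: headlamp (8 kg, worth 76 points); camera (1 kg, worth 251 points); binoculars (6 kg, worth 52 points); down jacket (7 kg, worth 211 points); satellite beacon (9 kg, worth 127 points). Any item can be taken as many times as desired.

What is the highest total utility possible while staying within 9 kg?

2259

Taking 9×camera: 9 kg used, 2259 in utility.
Nothing else within 9 kg beats 2259.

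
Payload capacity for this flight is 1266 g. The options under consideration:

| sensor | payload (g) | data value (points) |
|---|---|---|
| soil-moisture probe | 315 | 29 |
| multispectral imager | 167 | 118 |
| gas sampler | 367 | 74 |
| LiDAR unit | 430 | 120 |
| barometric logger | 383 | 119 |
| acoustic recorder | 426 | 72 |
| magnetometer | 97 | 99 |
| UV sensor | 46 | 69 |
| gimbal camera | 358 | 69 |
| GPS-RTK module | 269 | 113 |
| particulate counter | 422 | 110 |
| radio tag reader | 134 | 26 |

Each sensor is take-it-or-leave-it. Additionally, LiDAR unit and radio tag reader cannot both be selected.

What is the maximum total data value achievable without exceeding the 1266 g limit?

544

By data value per g: UV sensor 1.50, magnetometer 1.02, multispectral imager 0.71 lead.
The ratio ordering already packs tightly: multispectral imager + barometric logger + magnetometer + UV sensor + GPS-RTK module + radio tag reader, 1096 g, 544.
That's the maximum — no feasible swap from here does better than 544.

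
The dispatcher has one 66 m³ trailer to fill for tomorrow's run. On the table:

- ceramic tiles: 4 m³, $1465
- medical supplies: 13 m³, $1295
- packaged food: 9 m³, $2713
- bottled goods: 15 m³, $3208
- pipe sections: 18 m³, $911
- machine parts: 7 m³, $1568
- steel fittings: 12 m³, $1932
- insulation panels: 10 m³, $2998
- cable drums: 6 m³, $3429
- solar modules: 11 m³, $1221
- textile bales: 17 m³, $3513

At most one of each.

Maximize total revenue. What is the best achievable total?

17618

The ratio heuristic lands on ceramic tiles + packaged food + bottled goods + machine parts + steel fittings + insulation panels + cable drums (17313) but leaves 3 m³ idle.
Replace bottled goods with textile bales: the trade gains 305 net, giving 17618 at 65 m³.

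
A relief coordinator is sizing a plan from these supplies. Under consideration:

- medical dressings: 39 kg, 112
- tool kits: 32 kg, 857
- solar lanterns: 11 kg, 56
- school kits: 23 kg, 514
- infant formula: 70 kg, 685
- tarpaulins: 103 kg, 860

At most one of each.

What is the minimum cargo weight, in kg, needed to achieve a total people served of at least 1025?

Minimise kg subject to total people served ≥ 1025.
tool kits + school kits reaches 1371 using 55 kg.
No combination under 55 kg hits 1025.

55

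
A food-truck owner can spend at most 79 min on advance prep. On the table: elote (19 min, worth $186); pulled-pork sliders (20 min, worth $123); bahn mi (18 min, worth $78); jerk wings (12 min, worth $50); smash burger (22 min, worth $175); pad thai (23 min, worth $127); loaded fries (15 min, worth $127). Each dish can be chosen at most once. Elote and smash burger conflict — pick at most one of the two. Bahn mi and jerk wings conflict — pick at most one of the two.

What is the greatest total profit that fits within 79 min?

563

Elote + pulled-pork sliders + pad thai + loaded fries uses 77 of the 79 min and totals 563.
The spare 2 min is too small for any remaining dish, and no feasible exchange beats 563.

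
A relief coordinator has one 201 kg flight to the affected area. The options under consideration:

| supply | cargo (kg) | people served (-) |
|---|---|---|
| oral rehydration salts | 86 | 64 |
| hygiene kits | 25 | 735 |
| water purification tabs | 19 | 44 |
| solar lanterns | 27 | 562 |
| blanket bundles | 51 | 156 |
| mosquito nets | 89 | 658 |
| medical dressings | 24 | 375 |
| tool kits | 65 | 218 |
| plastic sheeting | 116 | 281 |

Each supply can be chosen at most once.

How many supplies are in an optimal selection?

The maximum people served within 201 kg is 2374.
One optimal bundle: hygiene kits + water purification tabs + solar lanterns + mosquito nets + medical dressings (184 kg).
Every optimal selection uses 5 supplies.

5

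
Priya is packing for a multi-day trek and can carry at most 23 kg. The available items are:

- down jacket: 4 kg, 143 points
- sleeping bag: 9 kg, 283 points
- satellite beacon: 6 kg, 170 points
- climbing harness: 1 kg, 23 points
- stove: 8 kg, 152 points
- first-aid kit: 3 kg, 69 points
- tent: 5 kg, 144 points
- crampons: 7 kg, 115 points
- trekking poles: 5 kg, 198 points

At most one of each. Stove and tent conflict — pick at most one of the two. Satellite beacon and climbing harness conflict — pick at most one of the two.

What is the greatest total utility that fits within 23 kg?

The ratio ordering already packs tightly: down jacket + sleeping bag + tent + trekking poles, 23 kg, 768.
An exhaustive check of the 512 subsets confirms 768.

768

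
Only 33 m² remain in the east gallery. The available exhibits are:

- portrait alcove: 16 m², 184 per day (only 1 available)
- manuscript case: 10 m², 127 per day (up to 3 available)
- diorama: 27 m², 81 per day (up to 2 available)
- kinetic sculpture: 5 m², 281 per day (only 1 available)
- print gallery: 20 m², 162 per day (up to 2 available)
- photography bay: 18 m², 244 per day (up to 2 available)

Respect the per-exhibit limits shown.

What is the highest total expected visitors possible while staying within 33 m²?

Taking manuscript case + kinetic sculpture + photography bay: 33 m² used, 652 in expected visitors.
Nothing else within 33 m² beats 652.

652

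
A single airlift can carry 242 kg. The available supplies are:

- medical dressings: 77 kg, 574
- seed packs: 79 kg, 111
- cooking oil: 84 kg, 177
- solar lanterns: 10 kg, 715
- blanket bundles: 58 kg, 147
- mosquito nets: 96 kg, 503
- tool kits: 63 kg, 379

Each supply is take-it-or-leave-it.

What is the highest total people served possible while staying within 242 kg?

1939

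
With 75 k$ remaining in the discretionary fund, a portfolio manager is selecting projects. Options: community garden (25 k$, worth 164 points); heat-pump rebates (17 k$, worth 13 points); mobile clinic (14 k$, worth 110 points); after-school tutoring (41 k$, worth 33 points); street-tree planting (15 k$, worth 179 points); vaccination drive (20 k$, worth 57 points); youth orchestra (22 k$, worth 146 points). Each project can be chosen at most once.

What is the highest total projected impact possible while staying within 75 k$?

By projected impact per k$: street-tree planting 11.93, mobile clinic 7.86, youth orchestra 6.64 lead.
Taking the top-ratio projects first gives mobile clinic + street-tree planting + vaccination drive + youth orchestra for 492 (71 k$).
Replace youth orchestra with community garden: the trade gains 18 net, giving 510 at 74 k$.
The closest alternative, mobile clinic + street-tree planting + vaccination drive + youth orchestra, reaches only 492.

510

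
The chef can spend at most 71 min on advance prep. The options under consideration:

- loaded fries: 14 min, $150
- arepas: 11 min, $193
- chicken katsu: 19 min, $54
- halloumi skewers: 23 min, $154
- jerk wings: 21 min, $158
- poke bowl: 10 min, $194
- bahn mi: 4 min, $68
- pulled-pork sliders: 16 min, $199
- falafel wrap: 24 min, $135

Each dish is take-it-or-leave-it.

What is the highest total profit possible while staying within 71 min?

812

Density check — poke bowl 19.40, arepas 17.55, bahn mi 17.00 are the best per min.
Greedy by ratio would take loaded fries + arepas + poke bowl + bahn mi + pulled-pork sliders: 55 min used, total 804.
Replace loaded fries with jerk wings: the trade gains 8 net, giving 812 at 62 min.
Next best is arepas + halloumi skewers + poke bowl + bahn mi + pulled-pork sliders at 808 (64 min) — short by 4.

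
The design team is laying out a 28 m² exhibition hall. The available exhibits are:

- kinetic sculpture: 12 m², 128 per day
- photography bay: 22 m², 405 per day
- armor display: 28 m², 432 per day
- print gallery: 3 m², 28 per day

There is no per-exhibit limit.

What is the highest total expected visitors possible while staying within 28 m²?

461

By expected visitors per m²: photography bay 18.41, armor display 15.43, kinetic sculpture 10.67, print gallery 9.33 lead.
Taking photography bay + 2×print gallery: 28 m² used, 461 in expected visitors.
Nothing else within 28 m² beats 461.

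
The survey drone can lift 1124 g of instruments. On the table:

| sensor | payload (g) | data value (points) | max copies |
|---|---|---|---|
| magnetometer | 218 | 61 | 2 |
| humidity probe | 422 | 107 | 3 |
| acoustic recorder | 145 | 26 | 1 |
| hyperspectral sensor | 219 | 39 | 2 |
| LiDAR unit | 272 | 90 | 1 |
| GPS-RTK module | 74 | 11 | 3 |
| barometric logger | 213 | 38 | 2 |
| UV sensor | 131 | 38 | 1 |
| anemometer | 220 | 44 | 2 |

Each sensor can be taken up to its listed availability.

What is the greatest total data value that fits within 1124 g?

307

Density check — LiDAR unit 0.33, UV sensor 0.29, magnetometer 0.28 are the best per g.
Greedy by ratio would take 2×magnetometer + LiDAR unit + UV sensor + anemometer: 1059 g used, total 294.
Replace magnetometer and anemometer with humidity probe + GPS-RTK module: the trade gains 13 net, giving 307 at 1117 g.
Every other selection either busts 1124 g or exceeds an availability limit or fails to beat 307.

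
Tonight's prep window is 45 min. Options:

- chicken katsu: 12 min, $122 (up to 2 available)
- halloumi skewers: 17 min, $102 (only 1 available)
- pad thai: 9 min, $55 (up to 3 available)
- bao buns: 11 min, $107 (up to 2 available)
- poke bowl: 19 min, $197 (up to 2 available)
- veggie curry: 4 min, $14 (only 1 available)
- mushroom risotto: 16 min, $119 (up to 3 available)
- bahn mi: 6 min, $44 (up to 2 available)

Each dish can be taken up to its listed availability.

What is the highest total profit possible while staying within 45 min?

Ranking by ratio (profit/min): poke bowl 10.37, chicken katsu 10.17, bao buns 9.73.
Taking the top-ratio dishes first gives 2×poke bowl + bahn mi for 438 (44 min).
Replace poke bowl and bahn mi with 2×chicken katsu: the trade gains 3 net, giving 441 at 43 min.
Nothing else within 45 min beats 441.

441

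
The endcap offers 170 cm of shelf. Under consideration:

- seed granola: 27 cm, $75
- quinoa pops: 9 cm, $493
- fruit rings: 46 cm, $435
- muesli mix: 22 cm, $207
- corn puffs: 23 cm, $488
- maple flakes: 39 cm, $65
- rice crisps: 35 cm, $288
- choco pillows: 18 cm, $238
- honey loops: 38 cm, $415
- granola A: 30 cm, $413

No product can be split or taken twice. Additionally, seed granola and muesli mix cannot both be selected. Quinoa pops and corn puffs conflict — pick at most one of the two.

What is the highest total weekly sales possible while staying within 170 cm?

2201

Taking quinoa pops + fruit rings + muesli mix + choco pillows + honey loops + granola A: 163 cm used, 2201 in weekly sales.
The closest alternative, quinoa pops + fruit rings + muesli mix + rice crisps + choco pillows + honey loops, reaches only 2076.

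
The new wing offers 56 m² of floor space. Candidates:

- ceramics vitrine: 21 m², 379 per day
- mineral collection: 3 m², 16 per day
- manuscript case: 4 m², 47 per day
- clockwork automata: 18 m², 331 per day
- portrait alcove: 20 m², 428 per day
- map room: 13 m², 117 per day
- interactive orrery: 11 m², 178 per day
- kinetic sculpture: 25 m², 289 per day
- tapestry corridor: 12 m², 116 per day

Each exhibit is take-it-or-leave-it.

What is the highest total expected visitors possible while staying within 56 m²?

Ranking by ratio (expected visitors/m²): portrait alcove 21.40, clockwork automata 18.39, ceramics vitrine 18.05.
Taking the top-ratio exhibits first gives mineral collection + manuscript case + clockwork automata + portrait alcove + interactive orrery for 1000 (56 m²).
Replace mineral collection and clockwork automata with ceramics vitrine: the trade gains 32 net, giving 1032 at 56 m².
Runner-up ceramics vitrine + mineral collection + portrait alcove + interactive orrery tops out at 1001.

1032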